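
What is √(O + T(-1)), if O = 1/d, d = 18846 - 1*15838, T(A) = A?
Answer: I*√141329/376 ≈ 0.99983*I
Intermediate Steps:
d = 3008 (d = 18846 - 15838 = 3008)
O = 1/3008 ≈ 0.00033245
√(O + T(-1)) = √(1/3008 - 1) = √(-3007/3008) = I*√141329/376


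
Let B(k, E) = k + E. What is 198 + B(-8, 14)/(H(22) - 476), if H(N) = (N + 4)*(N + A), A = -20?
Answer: 41973/212 ≈ 197.99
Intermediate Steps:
H(N) = (-20 + N)*(4 + N) (H(N) = (N + 4)*(N - 20) = (4 + N)*(-20 + N) = (-20 + N)*(4 + N))
B(k, E) = E + k
198 + B(-8, 14)/(H(22) - 476) = 198 + (14 - 8)/((-80 + 22**2 - 16*22) - 476) = 198 + 6/((-80 + 484 - 352) - 476) = 198 + 6/(52 - 476) = 198 + 6/(-424) = 198 + 6*(-1/424) = 198 - 3/212 = 41973/212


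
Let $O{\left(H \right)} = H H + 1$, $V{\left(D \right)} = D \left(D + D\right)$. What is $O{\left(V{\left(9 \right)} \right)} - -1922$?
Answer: $28167$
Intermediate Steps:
$V{\left(D \right)} = 2 D^{2}$ ($V{\left(D \right)} = D 2 D = 2 D^{2}$)
$O{\left(H \right)} = 1 + H^{2}$ ($O{\left(H \right)} = H^{2} + 1 = 1 + H^{2}$)
$O{\left(V{\left(9 \right)} \right)} - -1922 = \left(1 + \left(2 \cdot 9^{2}\right)^{2}\right) - -1922 = \left(1 + \left(2 \cdot 81\right)^{2}\right) + 1922 = \left(1 + 162^{2}\right) + 1922 = \left(1 + 26244\right) + 1922 = 26245 + 1922 = 28167$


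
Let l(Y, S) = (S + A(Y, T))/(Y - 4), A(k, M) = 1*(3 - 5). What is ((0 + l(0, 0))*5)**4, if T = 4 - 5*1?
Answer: 625/16 ≈ 39.063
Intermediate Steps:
T = -1 (T = 4 - 5 = -1)
A(k, M) = -2 (A(k, M) = 1*(-2) = -2)
l(Y, S) = (-2 + S)/(-4 + Y) (l(Y, S) = (S - 2)/(Y - 4) = (-2 + S)/(-4 + Y))
((0 + l(0, 0))*5)**4 = ((0 + (-2 + 0)/(-4 + 0))*5)**4 = ((0 - 2/(-4))*5)**4 = ((0 - 1/4*(-2))*5)**4 = ((0 + 1/2)*5)**4 = ((1/2)*5)**4 = (5/2)**4 = 625/16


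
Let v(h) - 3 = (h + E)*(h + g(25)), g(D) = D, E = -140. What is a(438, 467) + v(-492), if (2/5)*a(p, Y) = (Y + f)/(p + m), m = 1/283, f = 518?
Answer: 14634257309/49582 ≈ 2.9515e+5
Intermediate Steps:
m = 1/283 ≈ 0.0035336
v(h) = 3 + (-140 + h)*(25 + h) (v(h) = 3 + (h - 140)*(h + 25) = 3 + (-140 + h)*(25 + h))
a(p, Y) = 5*(518 + Y)/(2*(1/283 + p)) (a(p, Y) = 5*((Y + 518)/(p + 1/283))/2 = 5*((518 + Y)/(1/283 + p))/2 = 5*(518 + Y)/(2*(1/283 + p)))
a(438, 467) + v(-492) = 1415*(518 + 467)/(2*(1 + 283*438)) + (-3497 + (-492)**2 - 115*(-492)) = (1415/2)*985/(1 + 123954) + (-3497 + 242064 + 56580) = (1415/2)*985/123955 + 295147 = (1415/2)*(1/123955)*985 + 295147 = 278755/49582 + 295147 = 14634257309/49582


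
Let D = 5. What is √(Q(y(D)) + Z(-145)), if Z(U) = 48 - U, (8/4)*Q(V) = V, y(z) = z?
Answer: √782/2 ≈ 13.982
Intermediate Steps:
Q(V) = V/2
√(Q(y(D)) + Z(-145)) = √((½)*5 + (48 - 1*(-145))) = √(5/2 + (48 + 145)) = √(5/2 + 193) = √(391/2) = √782/2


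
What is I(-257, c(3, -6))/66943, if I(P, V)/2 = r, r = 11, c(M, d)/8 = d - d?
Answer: 22/66943 ≈ 0.00032864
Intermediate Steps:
c(M, d) = 0 (c(M, d) = 8*(d - d) = 8*0 = 0)
I(P, V) = 22 (I(P, V) = 2*11 = 22)
I(-257, c(3, -6))/66943 = 22/66943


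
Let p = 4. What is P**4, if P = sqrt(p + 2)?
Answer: 36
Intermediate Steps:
P = sqrt(6) (P = sqrt(4 + 2) = sqrt(6) ≈ 2.4495)
P**4 = (sqrt(6))**4 = 36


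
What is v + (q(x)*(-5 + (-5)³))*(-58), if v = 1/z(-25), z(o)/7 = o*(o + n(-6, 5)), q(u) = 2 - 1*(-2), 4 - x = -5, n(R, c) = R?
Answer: 163618001/5425 ≈ 30160.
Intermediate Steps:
x = 9 (x = 4 - 1*(-5) = 4 + 5 = 9)
q(u) = 4 (q(u) = 2 + 2 = 4)
z(o) = 7*o*(-6 + o) (z(o) = 7*(o*(o - 6)) = 7*(o*(-6 + o)) = 7*o*(-6 + o))
v = 1/5425 (v = 1/(7*(-25)*(-6 - 25)) = 1/(7*(-25)*(-31)) = 1/5425 ≈ 0.00018433)
v + (q(x)*(-5 + (-5)³))*(-58) = 1/5425 + (4*(-5 + (-5)³))*(-58) = 1/5425 + (4*(-5 - 125))*(-58) = 1/5425 + (4*(-130))*(-58) = 1/5425 - 520*(-58) = 1/5425 + 30160 = 163618001/5425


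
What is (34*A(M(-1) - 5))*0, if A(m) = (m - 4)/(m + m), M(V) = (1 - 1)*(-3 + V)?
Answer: 0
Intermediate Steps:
M(V) = 0 (M(V) = 0*(-3 + V) = 0)
A(m) = (-4 + m)/(2*m) (A(m) = (-4 + m)/((2*m)) = (-4 + m)*(1/(2*m)) = (-4 + m)/(2*m))
(34*A(M(-1) - 5))*0 = (34*((-4 + (0 - 5))/(2*(0 - 5))))*0 = (34*((½)*(-4 - 5)/(-5)))*0 = (34*((½)*(-⅕)*(-9)))*0 = (34*(9/10))*0 = (153/5)*0 = 0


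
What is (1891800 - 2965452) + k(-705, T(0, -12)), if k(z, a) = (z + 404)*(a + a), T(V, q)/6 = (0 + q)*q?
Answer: -1593780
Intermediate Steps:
T(V, q) = 6*q**2 (T(V, q) = 6*((0 + q)*q) = 6*(q*q) = 6*q**2)
k(z, a) = 2*a*(404 + z) (k(z, a) = (404 + z)*(2*a) = 2*a*(404 + z))
(1891800 - 2965452) + k(-705, T(0, -12)) = (1891800 - 2965452) + 2*(6*(-12)**2)*(404 - 705) = -1073652 + 2*(6*144)*(-301) = -1073652 + 2*864*(-301) = -1073652 - 520128 = -1593780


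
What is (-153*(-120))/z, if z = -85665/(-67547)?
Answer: 82677528/5711 ≈ 14477.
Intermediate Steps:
z = 85665/67547 (z = -85665*(-1/67547) = 85665/67547 ≈ 1.2682)
(-153*(-120))/z = (-153*(-120))/(85665/67547) = 18360*(67547/85665) = 82677528/5711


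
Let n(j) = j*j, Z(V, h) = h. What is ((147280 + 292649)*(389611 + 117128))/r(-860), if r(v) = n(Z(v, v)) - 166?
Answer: 74309727177/246478 ≈ 3.0149e+5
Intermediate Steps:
n(j) = j**2
r(v) = -166 + v**2 (r(v) = v**2 - 166 = -166 + v**2)
((147280 + 292649)*(389611 + 117128))/r(-860) = ((147280 + 292649)*(389611 + 117128))/(-166 + (-860)**2) = (439929*506739)/(-166 + 739600) = 222929181531/739434 = 222929181531*(1/739434) = 74309727177/246478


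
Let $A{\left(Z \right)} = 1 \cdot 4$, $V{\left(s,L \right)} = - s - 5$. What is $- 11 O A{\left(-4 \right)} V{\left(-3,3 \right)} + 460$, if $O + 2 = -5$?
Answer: $-156$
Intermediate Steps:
$V{\left(s,L \right)} = -5 - s$
$A{\left(Z \right)} = 4$
$O = -7$ ($O = -2 - 5 = -7$)
$- 11 O A{\left(-4 \right)} V{\left(-3,3 \right)} + 460 = - 11 \left(-7\right) 4 \left(-5 - -3\right) + 460 = - 11 \left(- 28 \left(-5 + 3\right)\right) + 460 = - 11 \left(\left(-28\right) \left(-2\right)\right) + 460 = \left(-11\right) 56 + 460 = -616 + 460 = -156$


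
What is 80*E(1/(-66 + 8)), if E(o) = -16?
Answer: -1280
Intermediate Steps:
80*E(1/(-66 + 8)) = 80*(-16) = -1280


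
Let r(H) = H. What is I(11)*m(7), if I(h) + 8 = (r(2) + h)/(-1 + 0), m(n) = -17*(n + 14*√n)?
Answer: 2499 + 4998*√7 ≈ 15722.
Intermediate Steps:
m(n) = -238*√n - 17*n
I(h) = -10 - h (I(h) = -8 + (2 + h)/(-1 + 0) = -8 + (2 + h)/(-1) = -8 + (2 + h)*(-1) = -8 + (-2 - h) = -10 - h)
I(11)*m(7) = (-10 - 1*11)*(-238*√7 - 17*7) = (-10 - 11)*(-238*√7 - 119) = -21*(-119 - 238*√7) = 2499 + 4998*√7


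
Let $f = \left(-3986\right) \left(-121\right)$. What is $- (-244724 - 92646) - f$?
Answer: $-144936$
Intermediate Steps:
$f = 482306$
$- (-244724 - 92646) - f = - (-244724 - 92646) - 482306 = \left(-1\right) \left(-337370\right) - 482306 = 337370 - 482306 = -144936$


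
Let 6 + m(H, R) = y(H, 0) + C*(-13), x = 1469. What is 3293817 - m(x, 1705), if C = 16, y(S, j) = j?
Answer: 3294031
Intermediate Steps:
m(H, R) = -214 (m(H, R) = -6 + (0 + 16*(-13)) = -6 + (0 - 208) = -6 - 208 = -214)
3293817 - m(x, 1705) = 3293817 - 1*(-214) = 3293817 + 214 = 3294031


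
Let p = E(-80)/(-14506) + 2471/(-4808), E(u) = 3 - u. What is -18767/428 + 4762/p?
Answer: -71414832611729/7756085460 ≈ -9207.6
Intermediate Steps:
p = -18121695/34872424 (p = (3 - 1*(-80))/(-14506) + 2471/(-4808) = (3 + 80)*(-1/14506) + 2471*(-1/4808) = 83*(-1/14506) - 2471/4808 = -83/14506 - 2471/4808 = -18121695/34872424 ≈ -0.51966)
-18767/428 + 4762/p = -18767/428 + 4762/(-18121695/34872424) = -18767*1/428 + 4762*(-34872424/18121695) = -18767/428 - 166062483088/18121695 = -71414832611729/7756085460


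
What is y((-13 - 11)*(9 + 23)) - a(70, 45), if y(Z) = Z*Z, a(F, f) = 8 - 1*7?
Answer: 589823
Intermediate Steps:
a(F, f) = 1 (a(F, f) = 8 - 7 = 1)
y(Z) = Z**2
y((-13 - 11)*(9 + 23)) - a(70, 45) = ((-13 - 11)*(9 + 23))**2 - 1*1 = (-24*32)**2 - 1 = (-768)**2 - 1 = 589824 - 1 = 589823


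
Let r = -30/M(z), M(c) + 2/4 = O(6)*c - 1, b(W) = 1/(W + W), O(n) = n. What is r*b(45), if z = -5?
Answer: 2/189 ≈ 0.010582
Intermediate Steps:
b(W) = 1/(2*W)
M(c) = -3/2 + 6*c (M(c) = -½ + (6*c - 1) = -½ + (-1 + 6*c) = -3/2 + 6*c)
r = 20/21 (r = -30/(-3/2 + 6*(-5)) = -30/(-3/2 - 30) = -30/(-63/2) = -30*(-2/63) = 20/21 ≈ 0.95238)
r*b(45) = 20*((½)/45)/21 = 20*((½)*(1/45))/21 = (20/21)*(1/90) = 2/189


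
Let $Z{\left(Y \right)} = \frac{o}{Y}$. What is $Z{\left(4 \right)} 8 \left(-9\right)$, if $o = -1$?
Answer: $18$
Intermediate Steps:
$Z{\left(Y \right)} = - \frac{1}{Y}$
$Z{\left(4 \right)} 8 \left(-9\right) = - \frac{1}{4} \cdot 8 \left(-9\right) = \left(-1\right) \frac{1}{4} \cdot 8 \left(-9\right) = \left(- \frac{1}{4}\right) 8 \left(-9\right) = \left(-2\right) \left(-9\right) = 18$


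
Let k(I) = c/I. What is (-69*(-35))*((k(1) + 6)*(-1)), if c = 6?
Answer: -28980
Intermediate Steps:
k(I) = 6/I
(-69*(-35))*((k(1) + 6)*(-1)) = (-69*(-35))*((6/1 + 6)*(-1)) = 2415*((6*1 + 6)*(-1)) = 2415*((6 + 6)*(-1)) = 2415*(12*(-1)) = 2415*(-12) = -28980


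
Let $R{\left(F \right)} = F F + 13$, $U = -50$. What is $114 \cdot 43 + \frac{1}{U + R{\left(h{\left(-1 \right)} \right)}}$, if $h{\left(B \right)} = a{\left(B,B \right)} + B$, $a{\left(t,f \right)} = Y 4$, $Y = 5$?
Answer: $\frac{1588249}{324} \approx 4902.0$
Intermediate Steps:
$a{\left(t,f \right)} = 20$ ($a{\left(t,f \right)} = 5 \cdot 4 = 20$)
$h{\left(B \right)} = 20 + B$
$R{\left(F \right)} = 13 + F^{2}$ ($R{\left(F \right)} = F^{2} + 13 = 13 + F^{2}$)
$114 \cdot 43 + \frac{1}{U + R{\left(h{\left(-1 \right)} \right)}} = 114 \cdot 43 + \frac{1}{-50 + \left(13 + \left(20 - 1\right)^{2}\right)} = 4902 + \frac{1}{-50 + \left(13 + 19^{2}\right)} = 4902 + \frac{1}{-50 + \left(13 + 361\right)} = 4902 + \frac{1}{-50 + 374} = 4902 + \frac{1}{324} = \frac{1588249}{324}$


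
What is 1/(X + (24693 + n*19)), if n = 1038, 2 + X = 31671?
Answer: 1/76084 ≈ 1.3143e-5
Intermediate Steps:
X = 31669 (X = -2 + 31671 = 31669)
1/(X + (24693 + n*19)) = 1/(31669 + (24693 + 1038*19)) = 1/(31669 + (24693 + 19722)) = 1/(31669 + 44415) = 1/76084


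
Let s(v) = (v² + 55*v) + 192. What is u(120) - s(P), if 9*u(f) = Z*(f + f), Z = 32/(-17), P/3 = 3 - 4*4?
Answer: 19472/51 ≈ 381.80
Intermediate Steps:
P = -39 (P = 3*(3 - 4*4) = 3*(3 - 16) = 3*(-13) = -39)
Z = -32/17 (Z = 32*(-1/17) = -32/17 ≈ -1.8824)
s(v) = 192 + v² + 55*v
u(f) = -64*f/153 (u(f) = (-32*(f + f)/17)/9 = (-64*f/17)/9 = -64*f/153)
u(120) - s(P) = -64/153*120 - (192 + (-39)² + 55*(-39)) = -2560/51 - (192 + 1521 - 2145) = -2560/51 - 1*(-432) = -2560/51 + 432 = 19472/51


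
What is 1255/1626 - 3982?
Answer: -6473477/1626 ≈ -3981.2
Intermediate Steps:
1255/1626 - 3982 = -6473477/1626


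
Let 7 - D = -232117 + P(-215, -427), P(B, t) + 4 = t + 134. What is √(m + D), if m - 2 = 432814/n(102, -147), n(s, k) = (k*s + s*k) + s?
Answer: √51895253042526/14943 ≈ 482.09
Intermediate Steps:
P(B, t) = 130 + t (P(B, t) = -4 + (t + 134) = -4 + (134 + t) = 130 + t)
n(s, k) = s + 2*k*s (n(s, k) = (k*s + k*s) + s = 2*k*s + s = s + 2*k*s)
D = 232421 (D = 7 - (-232117 + (130 - 427)) = 7 - (-232117 - 297) = 7 - 1*(-232414) = 7 + 232414 = 232421)
m = -186521/14943 (m = 2 + 432814/((102*(1 + 2*(-147)))) = 2 + 432814/((102*(1 - 294))) = 2 + 432814/((102*(-293))) = 2 + 432814/(-29886) = 2 + 432814*(-1/29886) = 2 - 216407/14943 = -186521/14943 ≈ -12.482)
√(m + D) = √(-186521/14943 + 232421) = √(3472880482/14943) = √51895253042526/14943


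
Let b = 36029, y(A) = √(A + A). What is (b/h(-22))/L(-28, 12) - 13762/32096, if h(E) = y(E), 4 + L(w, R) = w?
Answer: -6881/16048 + 36029*I*√11/704 ≈ -0.42878 + 169.74*I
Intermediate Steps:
y(A) = √2*√A (y(A) = √(2*A) = √2*√A)
L(w, R) = -4 + w
h(E) = √2*√E
(b/h(-22))/L(-28, 12) - 13762/32096 = (36029/((√2*√(-22))))/(-4 - 28) - 13762/32096 = (36029/((√2*(I*√22))))/(-32) - 13762*1/32096 = (36029/((2*I*√11)))*(-1/32) - 6881/16048 = (36029*(-I*√11/22))*(-1/32) - 6881/16048 = -36029*I*√11/22*(-1/32) - 6881/16048 = 36029*I*√11/704 - 6881/16048 = -6881/16048 + 36029*I*√11/704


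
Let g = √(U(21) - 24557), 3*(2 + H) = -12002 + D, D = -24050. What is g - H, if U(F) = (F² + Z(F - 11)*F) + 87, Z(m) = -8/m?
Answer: 36058/3 + I*√601145/5 ≈ 12019.0 + 155.07*I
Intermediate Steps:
H = -36058/3 (H = -2 + (-12002 - 24050)/3 = -2 + (⅓)*(-36052) = -2 - 36052/3 = -36058/3 ≈ -12019.)
U(F) = 87 + F² - 8*F/(-11 + F) (U(F) = (F² + (-8/(F - 11))*F) + 87 = (F² + (-8/(-11 + F))*F) + 87 = (F² - 8*F/(-11 + F)) + 87 = 87 + F² - 8*F/(-11 + F))
g = I*√601145/5 (g = √((-8*21 + (-11 + 21)*(87 + 21²))/(-11 + 21) - 24557) = √((-168 + 10*(87 + 441))/10 - 24557) = √((-168 + 10*528)/10 - 24557) = √((-168 + 5280)/10 - 24557) = √((⅒)*5112 - 24557) = √(2556/5 - 24557) = √(-120229/5) = I*√601145/5 ≈ 155.07*I)
g - H = I*√601145/5 - 1*(-36058/3) = I*√601145/5 + 36058/3 = 36058/3 + I*√601145/5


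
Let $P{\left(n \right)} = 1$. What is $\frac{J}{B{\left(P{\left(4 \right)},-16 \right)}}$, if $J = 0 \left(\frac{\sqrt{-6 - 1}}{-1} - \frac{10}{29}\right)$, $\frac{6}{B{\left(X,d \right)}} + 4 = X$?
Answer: $0$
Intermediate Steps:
$B{\left(X,d \right)} = \frac{6}{-4 + X}$
$J = 0$ ($J = 0 \left(\sqrt{-7} \left(-1\right) - \frac{10}{29}\right) = 0 \left(i \sqrt{7} \left(-1\right) - \frac{10}{29}\right) = 0 \left(- i \sqrt{7} - \frac{10}{29}\right) = 0 \left(- \frac{10}{29} - i \sqrt{7}\right) = 0$)
$\frac{J}{B{\left(P{\left(4 \right)},-16 \right)}} = \frac{0}{6 \frac{1}{-4 + 1}} = \frac{0}{6 \frac{1}{-3}} = \frac{0}{6 \left(- \frac{1}{3}\right)} = \frac{0}{-2} = 0 \left(- \frac{1}{2}\right) = 0$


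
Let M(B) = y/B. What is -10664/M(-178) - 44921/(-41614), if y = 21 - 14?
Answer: 78991676335/291298 ≈ 2.7117e+5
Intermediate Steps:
y = 7
M(B) = 7/B
-10664/M(-178) - 44921/(-41614) = -10664/(7/(-178)) - 44921/(-41614) = -10664/(7*(-1/178)) - 44921*(-1/41614) = -10664/(-7/178) + 44921/41614 = -10664*(-178/7) + 44921/41614 = 1898192/7 + 44921/41614 = 78991676335/291298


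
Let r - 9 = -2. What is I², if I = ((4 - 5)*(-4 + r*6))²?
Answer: 2085136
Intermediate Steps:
r = 7 (r = 9 - 2 = 7)
I = 1444 (I = ((4 - 5)*(-4 + 7*6))² = (-(-4 + 42))² = (-1*38)² = (-38)² = 1444)
I² = 1444² = 2085136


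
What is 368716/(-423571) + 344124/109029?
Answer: 35186736680/15393840853 ≈ 2.2858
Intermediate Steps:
368716/(-423571) + 344124/109029 = 368716*(-1/423571) + 344124*(1/109029) = -368716/423571 + 114708/36343 = 35186736680/15393840853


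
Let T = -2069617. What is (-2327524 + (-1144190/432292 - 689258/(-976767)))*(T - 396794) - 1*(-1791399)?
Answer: 403995977508337254823411/70374759994 ≈ 5.7406e+12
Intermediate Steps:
(-2327524 + (-1144190/432292 - 689258/(-976767)))*(T - 396794) - 1*(-1791399) = (-2327524 + (-1144190/432292 - 689258/(-976767)))*(-2069617 - 396794) - 1*(-1791399) = (-2327524 + (-1144190*1/432292 - 689258*(-1/976767)))*(-2466411) + 1791399 = (-2327524 + (-572095/216146 + 689258/976767))*(-2466411) + 1791399 = (-2327524 - 409823157197/211124279982)*(-2466411) + 1791399 = -491397238463981765/211124279982*(-2466411) + 1791399 = 403995851439062576331805/70374759994 + 1791399 = 403995977508337254823411/70374759994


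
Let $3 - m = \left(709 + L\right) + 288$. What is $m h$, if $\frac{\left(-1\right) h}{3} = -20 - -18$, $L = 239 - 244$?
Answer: $-5934$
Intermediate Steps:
$L = -5$ ($L = 239 - 244 = -5$)
$h = 6$ ($h = - 3 \left(-20 - -18\right) = - 3 \left(-20 + 18\right) = \left(-3\right) \left(-2\right) = 6$)
$m = -989$ ($m = 3 - \left(\left(709 - 5\right) + 288\right) = 3 - \left(704 + 288\right) = 3 - 992 = -989$)
$m h = \left(-989\right) 6 = -5934$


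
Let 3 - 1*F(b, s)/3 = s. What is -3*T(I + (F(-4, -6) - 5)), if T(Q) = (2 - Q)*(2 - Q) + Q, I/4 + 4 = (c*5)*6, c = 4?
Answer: -704226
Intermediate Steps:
F(b, s) = 9 - 3*s
I = 464 (I = -16 + 4*((4*5)*6) = -16 + 4*(20*6) = -16 + 4*120 = -16 + 480 = 464)
T(Q) = Q + (2 - Q)**2 (T(Q) = (2 - Q)**2 + Q = Q + (2 - Q)**2)
-3*T(I + (F(-4, -6) - 5)) = -3*((464 + ((9 - 3*(-6)) - 5)) + (-2 + (464 + ((9 - 3*(-6)) - 5)))**2) = -3*((464 + ((9 + 18) - 5)) + (-2 + (464 + ((9 + 18) - 5)))**2) = -3*((464 + (27 - 5)) + (-2 + (464 + (27 - 5)))**2) = -3*((464 + 22) + (-2 + (464 + 22))**2) = -3*(486 + (-2 + 486)**2) = -3*(486 + 484**2) = -3*(486 + 234256) = -3*234742 = -704226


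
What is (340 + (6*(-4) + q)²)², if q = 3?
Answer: 609961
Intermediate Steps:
(340 + (6*(-4) + q)²)² = (340 + (6*(-4) + 3)²)² = (340 + (-24 + 3)²)² = (340 + (-21)²)² = (340 + 441)² = 781² = 609961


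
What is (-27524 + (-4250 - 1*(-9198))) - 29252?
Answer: -51828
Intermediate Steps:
(-27524 + (-4250 - 1*(-9198))) - 29252 = (-27524 + (-4250 + 9198)) - 29252 = (-27524 + 4948) - 29252 = -22576 - 29252 = -51828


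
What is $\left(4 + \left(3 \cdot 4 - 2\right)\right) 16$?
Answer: $224$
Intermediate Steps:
$\left(4 + \left(3 \cdot 4 - 2\right)\right) 16 = \left(4 + \left(12 - 2\right)\right) 16 = \left(4 + 10\right) 16 = 14 \cdot 16 = 224$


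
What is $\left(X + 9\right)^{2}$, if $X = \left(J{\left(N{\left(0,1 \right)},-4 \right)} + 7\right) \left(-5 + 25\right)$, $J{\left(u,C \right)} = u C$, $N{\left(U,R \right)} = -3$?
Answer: $151321$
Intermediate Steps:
$J{\left(u,C \right)} = C u$
$X = 380$ ($X = \left(\left(-4\right) \left(-3\right) + 7\right) \left(-5 + 25\right) = \left(12 + 7\right) 20 = 19 \cdot 20 = 380$)
$\left(X + 9\right)^{2} = \left(380 + 9\right)^{2} = 389^{2} = 151321$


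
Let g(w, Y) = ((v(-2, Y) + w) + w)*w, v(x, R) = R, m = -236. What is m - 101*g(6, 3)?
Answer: -9326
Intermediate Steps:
g(w, Y) = w*(Y + 2*w) (g(w, Y) = ((Y + w) + w)*w = (Y + 2*w)*w = w*(Y + 2*w))
m - 101*g(6, 3) = -236 - 606*(3 + 2*6) = -236 - 606*(3 + 12) = -236 - 606*15 = -236 - 101*90 = -236 - 9090 = -9326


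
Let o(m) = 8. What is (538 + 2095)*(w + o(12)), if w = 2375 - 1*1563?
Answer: 2159060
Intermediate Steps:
w = 812 (w = 2375 - 1563 = 812)
(538 + 2095)*(w + o(12)) = (538 + 2095)*(812 + 8) = 2633*820 = 2159060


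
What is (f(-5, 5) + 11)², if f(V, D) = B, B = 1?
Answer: 144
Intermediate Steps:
f(V, D) = 1
(f(-5, 5) + 11)² = (1 + 11)² = 12² = 144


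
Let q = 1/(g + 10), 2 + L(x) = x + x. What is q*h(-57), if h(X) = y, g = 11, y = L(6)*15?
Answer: 50/7 ≈ 7.1429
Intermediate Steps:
L(x) = -2 + 2*x (L(x) = -2 + (x + x) = -2 + 2*x)
y = 150 (y = (-2 + 2*6)*15 = (-2 + 12)*15 = 10*15 = 150)
h(X) = 150
q = 1/21 (q = 1/(11 + 10) = 1/21 ≈ 0.047619)
q*h(-57) = (1/21)*150 = 50/7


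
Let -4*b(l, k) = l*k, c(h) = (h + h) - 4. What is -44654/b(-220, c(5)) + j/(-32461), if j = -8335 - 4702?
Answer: -65691422/486915 ≈ -134.91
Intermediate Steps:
c(h) = -4 + 2*h (c(h) = 2*h - 4 = -4 + 2*h)
j = -13037
b(l, k) = -k*l/4 (b(l, k) = -l*k/4 = -k*l/4)
-44654/b(-220, c(5)) + j/(-32461) = -44654*1/(55*(-4 + 2*5)) - 13037/(-32461) = -44654*1/(55*(-4 + 10)) - 13037*(-1/32461) = -44654/((-¼*6*(-220))) + 13037/32461 = -44654/330 + 13037/32461 = -44654*1/330 + 13037/32461 = -22327/165 + 13037/32461 = -65691422/486915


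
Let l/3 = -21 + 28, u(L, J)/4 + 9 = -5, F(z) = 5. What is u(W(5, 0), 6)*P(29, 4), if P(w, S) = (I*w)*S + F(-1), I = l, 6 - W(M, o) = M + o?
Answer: -136696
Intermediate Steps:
W(M, o) = 6 - M - o (W(M, o) = 6 - (M + o) = 6 + (-M - o) = 6 - M - o)
u(L, J) = -56 (u(L, J) = -36 + 4*(-5) = -36 - 20 = -56)
l = 21 (l = 3*(-21 + 28) = 3*7 = 21)
I = 21
P(w, S) = 5 + 21*S*w (P(w, S) = (21*w)*S + 5 = 21*S*w + 5 = 5 + 21*S*w)
u(W(5, 0), 6)*P(29, 4) = -56*(5 + 21*4*29) = -56*(5 + 2436) = -56*2441 = -136696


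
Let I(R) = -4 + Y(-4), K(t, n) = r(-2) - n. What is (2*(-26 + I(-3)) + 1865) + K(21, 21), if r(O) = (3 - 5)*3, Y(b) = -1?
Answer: 1776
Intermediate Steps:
r(O) = -6 (r(O) = -2*3 = -6)
K(t, n) = -6 - n
I(R) = -5 (I(R) = -4 - 1 = -5)
(2*(-26 + I(-3)) + 1865) + K(21, 21) = (2*(-26 - 5) + 1865) + (-6 - 1*21) = (2*(-31) + 1865) + (-6 - 21) = (-62 + 1865) - 27 = 1803 - 27 = 1776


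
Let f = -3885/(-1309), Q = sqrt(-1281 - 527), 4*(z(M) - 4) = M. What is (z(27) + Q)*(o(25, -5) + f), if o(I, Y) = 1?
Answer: 15953/374 + 2968*I*sqrt(113)/187 ≈ 42.655 + 168.72*I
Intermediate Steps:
z(M) = 4 + M/4
Q = 4*I*sqrt(113) (Q = sqrt(-1808) = 4*I*sqrt(113) ≈ 42.521*I)
f = 555/187 (f = -3885*(-1/1309) = 555/187 ≈ 2.9679)
(z(27) + Q)*(o(25, -5) + f) = ((4 + (1/4)*27) + 4*I*sqrt(113))*(1 + 555/187) = ((4 + 27/4) + 4*I*sqrt(113))*(742/187) = (43/4 + 4*I*sqrt(113))*(742/187) = 15953/374 + 2968*I*sqrt(113)/187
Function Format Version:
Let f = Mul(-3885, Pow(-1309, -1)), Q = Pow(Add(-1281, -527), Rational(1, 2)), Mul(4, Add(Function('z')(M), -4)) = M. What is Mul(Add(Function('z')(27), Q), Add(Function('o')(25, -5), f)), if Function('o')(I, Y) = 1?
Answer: Add(Rational(15953, 374), Mul(Rational(2968, 187), I, Pow(113, Rational(1, 2)))) ≈ Add(42.655, Mul(168.72, I))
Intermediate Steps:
Function('z')(M) = Add(4, Mul(Rational(1, 4), M))
Q = Mul(4, I, Pow(113, Rational(1, 2))) (Q = Pow(-1808, Rational(1, 2)) = Mul(4, I, Pow(113, Rational(1, 2))) ≈ Mul(42.521, I))
f = Rational(555, 187) (f = Mul(-3885, Rational(-1, 1309)) = Rational(555, 187) ≈ 2.9679)
Mul(Add(Function('z')(27), Q), Add(Function('o')(25, -5), f)) = Mul(Add(Add(4, Mul(Rational(1, 4), 27)), Mul(4, I, Pow(113, Rational(1, 2)))), Add(1, Rational(555, 187))) = Mul(Add(Add(4, Rational(27, 4)), Mul(4, I, Pow(113, Rational(1, 2)))), Rational(742, 187)) = Mul(Add(Rational(43, 4), Mul(4, I, Pow(113, Rational(1, 2)))), Rational(742, 187)) = Add(Rational(15953, 374), Mul(Rational(2968, 187), I, Pow(113, Rational(1, 2))))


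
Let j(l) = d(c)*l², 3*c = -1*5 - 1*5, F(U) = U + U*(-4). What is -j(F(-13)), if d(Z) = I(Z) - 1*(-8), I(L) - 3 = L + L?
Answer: -6591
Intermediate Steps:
I(L) = 3 + 2*L (I(L) = 3 + (L + L) = 3 + 2*L)
F(U) = -3*U (F(U) = U - 4*U = -3*U)
c = -10/3 (c = (-1*5 - 1*5)/3 = (-5 - 5)/3 = (⅓)*(-10) = -10/3 ≈ -3.3333)
d(Z) = 11 + 2*Z (d(Z) = (3 + 2*Z) - 1*(-8) = (3 + 2*Z) + 8 = 11 + 2*Z)
j(l) = 13*l²/3 (j(l) = (11 + 2*(-10/3))*l² = (11 - 20/3)*l² = 13*l²/3)
-j(F(-13)) = -13*(-3*(-13))²/3 = -13*39²/3 = -13*1521/3 = -1*6591 = -6591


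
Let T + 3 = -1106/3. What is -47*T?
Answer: 52405/3 ≈ 17468.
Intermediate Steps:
T = -1115/3 (T = -3 - 1106/3 = -1115/3 ≈ -371.67)
-47*T = -47*(-1115/3) = 52405/3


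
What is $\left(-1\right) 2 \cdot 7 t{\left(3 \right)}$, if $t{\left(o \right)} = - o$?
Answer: $42$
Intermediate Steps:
$\left(-1\right) 2 \cdot 7 t{\left(3 \right)} = \left(-1\right) 2 \cdot 7 \left(\left(-1\right) 3\right) = \left(-2\right) 7 \left(-3\right) = \left(-14\right) \left(-3\right) = 42$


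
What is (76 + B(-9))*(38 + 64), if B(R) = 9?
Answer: 8670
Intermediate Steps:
(76 + B(-9))*(38 + 64) = (76 + 9)*(38 + 64) = 85*102 = 8670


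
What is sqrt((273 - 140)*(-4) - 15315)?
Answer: I*sqrt(15847) ≈ 125.88*I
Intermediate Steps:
sqrt((273 - 140)*(-4) - 15315) = sqrt(133*(-4) - 15315) = sqrt(-532 - 15315) = sqrt(-15847) = I*sqrt(15847)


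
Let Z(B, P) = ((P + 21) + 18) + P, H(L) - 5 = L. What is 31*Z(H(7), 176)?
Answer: 12121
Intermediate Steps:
H(L) = 5 + L
Z(B, P) = 39 + 2*P (Z(B, P) = ((21 + P) + 18) + P = (39 + P) + P = 39 + 2*P)
31*Z(H(7), 176) = 31*(39 + 2*176) = 31*(39 + 352) = 31*391 = 12121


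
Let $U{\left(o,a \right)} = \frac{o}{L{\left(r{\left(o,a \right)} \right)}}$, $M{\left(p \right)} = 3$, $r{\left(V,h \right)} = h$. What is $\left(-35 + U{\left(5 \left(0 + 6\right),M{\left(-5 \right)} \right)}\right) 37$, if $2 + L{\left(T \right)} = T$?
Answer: $-185$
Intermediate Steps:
$L{\left(T \right)} = -2 + T$
$U{\left(o,a \right)} = \frac{o}{-2 + a}$
$\left(-35 + U{\left(5 \left(0 + 6\right),M{\left(-5 \right)} \right)}\right) 37 = \left(-35 + \frac{5 \left(0 + 6\right)}{-2 + 3}\right) 37 = \left(-35 + \frac{5 \cdot 6}{1}\right) 37 = \left(-35 + 30 \cdot 1\right) 37 = \left(-35 + 30\right) 37 = \left(-5\right) 37 = -185$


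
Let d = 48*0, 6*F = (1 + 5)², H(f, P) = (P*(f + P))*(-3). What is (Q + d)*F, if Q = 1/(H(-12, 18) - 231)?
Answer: -2/185 ≈ -0.010811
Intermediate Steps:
H(f, P) = -3*P*(P + f) (H(f, P) = (P*(P + f))*(-3) = -3*P*(P + f))
F = 6 (F = (1 + 5)²/6 = (⅙)*6² = (⅙)*36 = 6)
d = 0
Q = -1/555 (Q = 1/(-3*18*(18 - 12) - 231) = 1/(-3*18*6 - 231) = 1/(-324 - 231) = 1/(-555) = -1/555 ≈ -0.0018018)
(Q + d)*F = (-1/555 + 0)*6 = -1/555*6 = -2/185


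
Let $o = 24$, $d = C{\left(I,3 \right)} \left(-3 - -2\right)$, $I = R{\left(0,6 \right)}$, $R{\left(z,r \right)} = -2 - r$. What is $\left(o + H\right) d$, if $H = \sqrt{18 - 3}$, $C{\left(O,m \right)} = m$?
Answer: $-72 - 3 \sqrt{15} \approx -83.619$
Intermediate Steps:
$I = -8$ ($I = -2 - 6 = -8$)
$d = -3$ ($d = 3 \left(-3 - -2\right) = 3 \left(-3 + 2\right) = 3 \left(-1\right) = -3$)
$H = \sqrt{15} \approx 3.873$
$\left(o + H\right) d = \left(24 + \sqrt{15}\right) \left(-3\right) = -72 - 3 \sqrt{15}$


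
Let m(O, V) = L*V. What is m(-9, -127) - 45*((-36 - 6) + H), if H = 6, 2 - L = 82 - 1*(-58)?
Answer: 19146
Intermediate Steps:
L = -138 (L = 2 - (82 - 1*(-58)) = 2 - (82 + 58) = 2 - 1*140 = 2 - 140 = -138)
m(O, V) = -138*V
m(-9, -127) - 45*((-36 - 6) + H) = -138*(-127) - 45*((-36 - 6) + 6) = 17526 - 45*(-42 + 6) = 17526 - 45*(-36) = 17526 - 1*(-1620) = 17526 + 1620 = 19146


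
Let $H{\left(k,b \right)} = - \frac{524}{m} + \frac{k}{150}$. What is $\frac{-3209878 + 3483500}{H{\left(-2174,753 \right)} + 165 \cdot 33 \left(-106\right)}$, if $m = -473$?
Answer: $- \frac{9706740450}{20475580601} \approx -0.47406$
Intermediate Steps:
$H{\left(k,b \right)} = \frac{524}{473} + \frac{k}{150}$ ($H{\left(k,b \right)} = - \frac{524}{-473} + \frac{k}{150} = \left(-524\right) \left(- \frac{1}{473}\right) + k \frac{1}{150} = \frac{524}{473} + \frac{k}{150}$)
$\frac{-3209878 + 3483500}{H{\left(-2174,753 \right)} + 165 \cdot 33 \left(-106\right)} = \frac{-3209878 + 3483500}{\left(\frac{524}{473} + \frac{1}{150} \left(-2174\right)\right) + 165 \cdot 33 \left(-106\right)} = \frac{273622}{\left(\frac{524}{473} - \frac{1087}{75}\right) + 5445 \left(-106\right)} = \frac{273622}{- \frac{474851}{35475} - 577170} = \frac{273622}{- \frac{20475580601}{35475}} = 273622 \left(- \frac{35475}{20475580601}\right) = - \frac{9706740450}{20475580601}$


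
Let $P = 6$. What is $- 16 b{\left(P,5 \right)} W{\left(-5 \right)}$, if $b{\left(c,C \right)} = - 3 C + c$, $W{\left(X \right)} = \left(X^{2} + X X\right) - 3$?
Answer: $6768$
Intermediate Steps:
$W{\left(X \right)} = -3 + 2 X^{2}$ ($W{\left(X \right)} = \left(X^{2} + X^{2}\right) - 3 = 2 X^{2} - 3 = -3 + 2 X^{2}$)
$b{\left(c,C \right)} = c - 3 C$
$- 16 b{\left(P,5 \right)} W{\left(-5 \right)} = - 16 \left(6 - 15\right) \left(-3 + 2 \left(-5\right)^{2}\right) = - 16 \left(6 - 15\right) \left(-3 + 2 \cdot 25\right) = \left(-16\right) \left(-9\right) \left(-3 + 50\right) = 144 \cdot 47 = 6768$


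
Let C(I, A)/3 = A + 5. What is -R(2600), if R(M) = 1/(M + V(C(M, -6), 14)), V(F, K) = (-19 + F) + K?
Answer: -1/2592 ≈ -0.00038580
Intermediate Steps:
C(I, A) = 15 + 3*A (C(I, A) = 3*(A + 5) = 3*(5 + A) = 15 + 3*A)
V(F, K) = -19 + F + K
R(M) = 1/(-8 + M) (R(M) = 1/(M + (-19 + (15 + 3*(-6)) + 14)) = 1/(M + (-19 + (15 - 18) + 14)) = 1/(M + (-19 - 3 + 14)) = 1/(M - 8) = 1/(-8 + M))
-R(2600) = -1/(-8 + 2600) = -1/2592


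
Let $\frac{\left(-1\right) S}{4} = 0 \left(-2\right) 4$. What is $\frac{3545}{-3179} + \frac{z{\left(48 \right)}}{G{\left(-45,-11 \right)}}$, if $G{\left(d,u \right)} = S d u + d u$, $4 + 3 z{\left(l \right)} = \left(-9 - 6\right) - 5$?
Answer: $- \frac{161837}{143055} \approx -1.1313$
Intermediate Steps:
$z{\left(l \right)} = -8$ ($z{\left(l \right)} = - \frac{4}{3} + \frac{\left(-9 - 6\right) - 5}{3} = - \frac{4}{3} + \frac{-15 - 5}{3} = - \frac{4}{3} + \frac{1}{3} \left(-20\right) = - \frac{4}{3} - \frac{20}{3} = -8$)
$S = 0$ ($S = - 4 \cdot 0 \left(-2\right) 4 = - 4 \cdot 0 \cdot 4 = \left(-4\right) 0 = 0$)
$G{\left(d,u \right)} = d u$ ($G{\left(d,u \right)} = 0 d u + d u = 0 u + d u = 0 + d u = d u$)
$\frac{3545}{-3179} + \frac{z{\left(48 \right)}}{G{\left(-45,-11 \right)}} = \frac{3545}{-3179} - \frac{8}{\left(-45\right) \left(-11\right)} = 3545 \left(- \frac{1}{3179}\right) - \frac{8}{495} = - \frac{3545}{3179} - \frac{8}{495} = - \frac{161837}{143055}$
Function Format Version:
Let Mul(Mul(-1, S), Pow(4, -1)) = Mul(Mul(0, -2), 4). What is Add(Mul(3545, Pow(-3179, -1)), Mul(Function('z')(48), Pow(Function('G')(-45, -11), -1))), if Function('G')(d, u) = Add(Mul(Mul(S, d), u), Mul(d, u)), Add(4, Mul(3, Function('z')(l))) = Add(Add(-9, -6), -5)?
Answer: Rational(-161837, 143055) ≈ -1.1313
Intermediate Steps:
Function('z')(l) = -8 (Function('z')(l) = Add(Rational(-4, 3), Mul(Rational(1, 3), Add(Add(-9, -6), -5))) = Add(Rational(-4, 3), Mul(Rational(1, 3), Add(-15, -5))) = Add(Rational(-4, 3), Mul(Rational(1, 3), -20)) = Add(Rational(-4, 3), Rational(-20, 3)) = -8)
S = 0 (S = Mul(-4, Mul(Mul(0, -2), 4)) = Mul(-4, Mul(0, 4)) = Mul(-4, 0) = 0)
Function('G')(d, u) = Mul(d, u) (Function('G')(d, u) = Add(Mul(Mul(0, d), u), Mul(d, u)) = Add(Mul(0, u), Mul(d, u)) = Add(0, Mul(d, u)) = Mul(d, u))
Add(Mul(3545, Pow(-3179, -1)), Mul(Function('z')(48), Pow(Function('G')(-45, -11), -1))) = Add(Mul(3545, Pow(-3179, -1)), Mul(-8, Pow(Mul(-45, -11), -1))) = Add(Mul(3545, Rational(-1, 3179)), Mul(-8, Pow(495, -1))) = Add(Rational(-3545, 3179), Mul(-8, Rational(1, 495))) = Add(Rational(-3545, 3179), Rational(-8, 495)) = Rational(-161837, 143055)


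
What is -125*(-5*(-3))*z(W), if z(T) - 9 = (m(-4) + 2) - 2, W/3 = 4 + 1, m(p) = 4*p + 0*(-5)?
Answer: 13125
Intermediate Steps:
m(p) = 4*p (m(p) = 4*p + 0 = 4*p)
W = 15 (W = 3*(4 + 1) = 3*5 = 15)
z(T) = -7 (z(T) = 9 + ((4*(-4) + 2) - 2) = 9 + ((-16 + 2) - 2) = 9 + (-14 - 2) = 9 - 16 = -7)
-125*(-5*(-3))*z(W) = -125*(-5*(-3))*(-7) = -1875*(-7) = -125*(-105) = 13125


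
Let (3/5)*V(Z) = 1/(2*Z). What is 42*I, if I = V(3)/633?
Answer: 35/1899 ≈ 0.018431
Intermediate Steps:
V(Z) = 5/(6*Z) (V(Z) = 5/(3*((2*Z))) = 5*(1/(2*Z))/3 = 5/(6*Z))
I = 5/11394 (I = ((⅚)/3)/633 = ((⅚)*(⅓))*(1/633) = (5/18)*(1/633) = 5/11394 ≈ 0.00043883)
42*I = 42*(5/11394) = 35/1899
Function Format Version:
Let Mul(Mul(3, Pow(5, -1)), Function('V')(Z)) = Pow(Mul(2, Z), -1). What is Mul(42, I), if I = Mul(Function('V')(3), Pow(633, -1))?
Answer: Rational(35, 1899) ≈ 0.018431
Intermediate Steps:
Function('V')(Z) = Mul(Rational(5, 6), Pow(Z, -1)) (Function('V')(Z) = Mul(Rational(5, 3), Pow(Mul(2, Z), -1)) = Mul(Rational(5, 3), Mul(Rational(1, 2), Pow(Z, -1))) = Mul(Rational(5, 6), Pow(Z, -1)))
I = Rational(5, 11394) (I = Mul(Mul(Rational(5, 6), Pow(3, -1)), Pow(633, -1)) = Mul(Mul(Rational(5, 6), Rational(1, 3)), Rational(1, 633)) = Mul(Rational(5, 18), Rational(1, 633)) = Rational(5, 11394) ≈ 0.00043883)
Mul(42, I) = Mul(42, Rational(5, 11394)) = Rational(35, 1899)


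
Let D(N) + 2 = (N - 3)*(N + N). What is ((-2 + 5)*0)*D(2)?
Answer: 0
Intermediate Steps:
D(N) = -2 + 2*N*(-3 + N) (D(N) = -2 + (N - 3)*(N + N) = -2 + (-3 + N)*(2*N) = -2 + 2*N*(-3 + N))
((-2 + 5)*0)*D(2) = ((-2 + 5)*0)*(-2 - 6*2 + 2*2²) = (3*0)*(-2 - 12 + 2*4) = 0*(-2 - 12 + 8) = 0*(-6) = 0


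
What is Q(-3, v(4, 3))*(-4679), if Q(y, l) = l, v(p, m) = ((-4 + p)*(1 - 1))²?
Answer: 0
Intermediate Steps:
v(p, m) = 0 (v(p, m) = ((-4 + p)*0)² = 0² = 0)
Q(-3, v(4, 3))*(-4679) = 0*(-4679) = 0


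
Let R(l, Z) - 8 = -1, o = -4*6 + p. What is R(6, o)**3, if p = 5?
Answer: 343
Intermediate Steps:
o = -19 (o = -4*6 + 5 = -24 + 5 = -19)
R(l, Z) = 7 (R(l, Z) = 8 - 1 = 7)
R(6, o)**3 = 7**3 = 343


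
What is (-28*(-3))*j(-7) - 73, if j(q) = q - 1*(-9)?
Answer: 95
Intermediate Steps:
j(q) = 9 + q (j(q) = q + 9 = 9 + q)
(-28*(-3))*j(-7) - 73 = (-28*(-3))*(9 - 7) - 73 = 84*2 - 73 = 168 - 73 = 95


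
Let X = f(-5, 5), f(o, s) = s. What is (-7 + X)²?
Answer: 4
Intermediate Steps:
X = 5
(-7 + X)² = (-7 + 5)² = (-2)² = 4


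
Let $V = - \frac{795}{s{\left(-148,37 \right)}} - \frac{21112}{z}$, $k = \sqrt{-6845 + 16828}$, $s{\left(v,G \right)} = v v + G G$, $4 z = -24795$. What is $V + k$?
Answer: $\frac{67091251}{19898415} + \sqrt{9983} \approx 103.29$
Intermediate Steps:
$z = - \frac{24795}{4}$ ($z = \frac{1}{4} \left(-24795\right) = - \frac{24795}{4} \approx -6198.8$)
$s{\left(v,G \right)} = G^{2} + v^{2}$ ($s{\left(v,G \right)} = v^{2} + G^{2} = G^{2} + v^{2}$)
$k = \sqrt{9983} \approx 99.915$
$V = \frac{67091251}{19898415}$ ($V = - \frac{795}{37^{2} + \left(-148\right)^{2}} - \frac{21112}{- \frac{24795}{4}} = - \frac{795}{1369 + 21904} - - \frac{2912}{855} = - \frac{795}{23273} + \frac{2912}{855} = \frac{67091251}{19898415} \approx 3.3717$)
$V + k = \frac{67091251}{19898415} + \sqrt{9983}$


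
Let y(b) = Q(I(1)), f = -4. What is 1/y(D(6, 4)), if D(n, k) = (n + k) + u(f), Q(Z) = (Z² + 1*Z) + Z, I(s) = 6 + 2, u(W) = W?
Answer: 1/80 ≈ 0.012500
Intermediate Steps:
I(s) = 8
Q(Z) = Z² + 2*Z (Q(Z) = (Z² + Z) + Z = (Z + Z²) + Z = Z² + 2*Z)
D(n, k) = -4 + k + n (D(n, k) = (n + k) - 4 = (k + n) - 4 = -4 + k + n)
y(b) = 80 (y(b) = 8*(2 + 8) = 8*10 = 80)
1/y(D(6, 4)) = 1/80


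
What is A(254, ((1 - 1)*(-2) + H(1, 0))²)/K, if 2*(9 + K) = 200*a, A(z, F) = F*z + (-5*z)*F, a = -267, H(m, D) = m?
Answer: 1016/26709 ≈ 0.038040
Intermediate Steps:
A(z, F) = -4*F*z (A(z, F) = F*z - 5*F*z = -4*F*z)
K = -26709 (K = -9 + (200*(-267))/2 = -9 + (½)*(-53400) = -9 - 26700 = -26709)
A(254, ((1 - 1)*(-2) + H(1, 0))²)/K = -4*((1 - 1)*(-2) + 1)²*254/(-26709) = -4*(0*(-2) + 1)²*254*(-1/26709) = -4*(0 + 1)²*254*(-1/26709) = -4*1²*254*(-1/26709) = -4*1*254*(-1/26709) = -1016*(-1/26709) = 1016/26709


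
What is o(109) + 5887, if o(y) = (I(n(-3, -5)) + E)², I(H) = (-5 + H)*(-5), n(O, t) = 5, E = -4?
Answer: 5903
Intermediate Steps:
I(H) = 25 - 5*H
o(y) = 16 (o(y) = ((25 - 5*5) - 4)² = ((25 - 25) - 4)² = (0 - 4)² = (-4)² = 16)
o(109) + 5887 = 16 + 5887 = 5903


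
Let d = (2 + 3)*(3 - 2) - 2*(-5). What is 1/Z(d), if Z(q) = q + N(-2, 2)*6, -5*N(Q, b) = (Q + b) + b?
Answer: 5/63 ≈ 0.079365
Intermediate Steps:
d = 15 (d = 5*1 + 10 = 5 + 10 = 15)
N(Q, b) = -2*b/5 - Q/5 (N(Q, b) = -((Q + b) + b)/5 = -(Q + 2*b)/5 = -2*b/5 - Q/5)
Z(q) = -12/5 + q (Z(q) = q + (-⅖*2 - ⅕*(-2))*6 = q + (-⅘ + ⅖)*6 = q - ⅖*6 = q - 12/5 = -12/5 + q)
1/Z(d) = 1/(-12/5 + 15) = 1/(63/5) = 5/63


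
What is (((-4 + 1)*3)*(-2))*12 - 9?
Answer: 207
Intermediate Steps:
(((-4 + 1)*3)*(-2))*12 - 9 = (-3*3*(-2))*12 - 9 = -9*(-2)*12 - 9 = 18*12 - 9 = 216 - 9 = 207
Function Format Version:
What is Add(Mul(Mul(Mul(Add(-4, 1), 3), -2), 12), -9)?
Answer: 207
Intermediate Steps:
Add(Mul(Mul(Mul(Add(-4, 1), 3), -2), 12), -9) = Add(Mul(Mul(Mul(-3, 3), -2), 12), -9) = Add(Mul(Mul(-9, -2), 12), -9) = Add(Mul(18, 12), -9) = Add(216, -9) = 207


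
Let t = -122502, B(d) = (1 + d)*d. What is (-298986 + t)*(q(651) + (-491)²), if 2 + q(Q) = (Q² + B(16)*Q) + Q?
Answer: -355147053264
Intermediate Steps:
B(d) = d*(1 + d)
q(Q) = -2 + Q² + 273*Q (q(Q) = -2 + ((Q² + (16*(1 + 16))*Q) + Q) = -2 + ((Q² + (16*17)*Q) + Q) = -2 + ((Q² + 272*Q) + Q) = -2 + (Q² + 273*Q) = -2 + Q² + 273*Q)
(-298986 + t)*(q(651) + (-491)²) = (-298986 - 122502)*((-2 + 651² + 273*651) + (-491)²) = -421488*((-2 + 423801 + 177723) + 241081) = -421488*(601522 + 241081) = -421488*842603 = -355147053264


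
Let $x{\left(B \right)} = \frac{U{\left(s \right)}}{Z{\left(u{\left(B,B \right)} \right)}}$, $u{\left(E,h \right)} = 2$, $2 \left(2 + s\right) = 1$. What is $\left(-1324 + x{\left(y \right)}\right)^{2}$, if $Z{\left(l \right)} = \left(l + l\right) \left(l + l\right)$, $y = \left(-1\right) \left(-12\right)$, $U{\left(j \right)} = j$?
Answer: $\frac{1795301641}{1024} \approx 1.7532 \cdot 10^{6}$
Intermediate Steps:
$s = - \frac{3}{2}$ ($s = -2 + \frac{1}{2} \cdot 1 = -2 + \frac{1}{2} = - \frac{3}{2} \approx -1.5$)
$y = 12$
$Z{\left(l \right)} = 4 l^{2}$ ($Z{\left(l \right)} = 2 l 2 l = 4 l^{2}$)
$x{\left(B \right)} = - \frac{3}{32}$ ($x{\left(B \right)} = - \frac{3}{2 \cdot 4 \cdot 2^{2}} = - \frac{3}{2 \cdot 4 \cdot 4} = - \frac{3}{2 \cdot 16} = \left(- \frac{3}{2}\right) \frac{1}{16} = - \frac{3}{32}$)
$\left(-1324 + x{\left(y \right)}\right)^{2} = \left(-1324 - \frac{3}{32}\right)^{2} = \left(- \frac{42371}{32}\right)^{2} = \frac{1795301641}{1024}$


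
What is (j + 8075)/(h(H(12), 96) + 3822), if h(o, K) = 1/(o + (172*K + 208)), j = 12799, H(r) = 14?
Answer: 349305516/63957349 ≈ 5.4615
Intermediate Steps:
h(o, K) = 1/(208 + o + 172*K) (h(o, K) = 1/(o + (208 + 172*K)) = 1/(208 + o + 172*K))
(j + 8075)/(h(H(12), 96) + 3822) = (12799 + 8075)/(1/(208 + 14 + 172*96) + 3822) = 20874/(1/(208 + 14 + 16512) + 3822) = 20874/(1/16734 + 3822) = 20874/(63957349/16734) = 20874*(16734/63957349) = 349305516/63957349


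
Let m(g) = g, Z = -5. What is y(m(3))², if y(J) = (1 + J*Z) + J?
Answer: 121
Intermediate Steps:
y(J) = 1 - 4*J (y(J) = (1 + J*(-5)) + J = (1 - 5*J) + J = 1 - 4*J)
y(m(3))² = (1 - 4*3)² = (1 - 12)² = (-11)² = 121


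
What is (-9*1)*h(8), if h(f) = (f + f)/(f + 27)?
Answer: -144/35 ≈ -4.1143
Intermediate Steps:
h(f) = 2*f/(27 + f) (h(f) = (2*f)/(27 + f) = 2*f/(27 + f))
(-9*1)*h(8) = (-9*1)*(2*8/(27 + 8)) = -18*8/35 = -9*16/35 = -144/35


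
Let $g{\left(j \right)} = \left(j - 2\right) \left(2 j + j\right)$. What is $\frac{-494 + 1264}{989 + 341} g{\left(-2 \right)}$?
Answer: $\frac{264}{19} \approx 13.895$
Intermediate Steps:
$g{\left(j \right)} = 3 j \left(-2 + j\right)$ ($g{\left(j \right)} = \left(-2 + j\right) 3 j = 3 j \left(-2 + j\right)$)
$\frac{-494 + 1264}{989 + 341} g{\left(-2 \right)} = \frac{-494 + 1264}{989 + 341} \cdot 3 \left(-2\right) \left(-2 - 2\right) = \frac{770}{1330} \cdot 3 \left(-2\right) \left(-4\right) = 770 \cdot \frac{1}{1330} \cdot 24 = \frac{11}{19} \cdot 24 = \frac{264}{19}$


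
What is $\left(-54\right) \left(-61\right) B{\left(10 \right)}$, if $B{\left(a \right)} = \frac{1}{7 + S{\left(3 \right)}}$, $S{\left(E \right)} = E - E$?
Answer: $\frac{3294}{7} \approx 470.57$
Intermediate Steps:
$S{\left(E \right)} = 0$
$B{\left(a \right)} = \frac{1}{7}$ ($B{\left(a \right)} = \frac{1}{7 + 0} = \frac{1}{7}$)
$\left(-54\right) \left(-61\right) B{\left(10 \right)} = \left(-54\right) \left(-61\right) \frac{1}{7} = 3294 \cdot \frac{1}{7} = \frac{3294}{7}$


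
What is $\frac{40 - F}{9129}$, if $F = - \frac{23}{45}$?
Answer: $\frac{1823}{410805} \approx 0.0044376$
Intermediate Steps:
$F = - \frac{23}{45}$ ($F = \left(-23\right) \frac{1}{45} = - \frac{23}{45} \approx -0.51111$)
$\frac{40 - F}{9129} = \frac{40 - - \frac{23}{45}}{9129} = \left(40 + \frac{23}{45}\right) \frac{1}{9129} = \frac{1823}{45} \cdot \frac{1}{9129} = \frac{1823}{410805}$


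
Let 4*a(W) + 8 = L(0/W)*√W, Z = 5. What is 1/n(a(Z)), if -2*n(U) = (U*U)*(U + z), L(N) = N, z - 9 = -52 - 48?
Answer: 1/186 ≈ 0.0053763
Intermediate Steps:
z = -91 (z = 9 + (-52 - 48) = 9 - 100 = -91)
a(W) = -2 (a(W) = -2 + ((0/W)*√W)/4 = -2 + (0*√W)/4 = -2 + (¼)*0 = -2 + 0 = -2)
n(U) = -U²*(-91 + U)/2 (n(U) = -U*U*(U - 91)/2 = -U²*(-91 + U)/2)
1/n(a(Z)) = 1/((½)*(-2)²*(91 - 1*(-2))) = 1/((½)*4*(91 + 2)) = 1/((½)*4*93) = 1/186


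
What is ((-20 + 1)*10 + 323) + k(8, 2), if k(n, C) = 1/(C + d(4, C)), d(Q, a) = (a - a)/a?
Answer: 267/2 ≈ 133.50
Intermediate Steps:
d(Q, a) = 0 (d(Q, a) = 0/a = 0)
k(n, C) = 1/C (k(n, C) = 1/(C + 0) = 1/C)
((-20 + 1)*10 + 323) + k(8, 2) = ((-20 + 1)*10 + 323) + 1/2 = (-19*10 + 323) + 1/2 = (-190 + 323) + 1/2 = 133 + 1/2 = 267/2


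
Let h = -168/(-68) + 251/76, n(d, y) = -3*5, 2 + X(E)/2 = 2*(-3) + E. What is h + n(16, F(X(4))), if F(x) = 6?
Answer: -11921/1292 ≈ -9.2268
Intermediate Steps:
X(E) = -16 + 2*E (X(E) = -4 + 2*(2*(-3) + E) = -4 + 2*(-6 + E) = -4 + (-12 + 2*E) = -16 + 2*E)
n(d, y) = -15
h = 7459/1292 (h = -168*(-1/68) + 251*(1/76) = 42/17 + 251/76 = 7459/1292 ≈ 5.7732)
h + n(16, F(X(4))) = 7459/1292 - 15 = -11921/1292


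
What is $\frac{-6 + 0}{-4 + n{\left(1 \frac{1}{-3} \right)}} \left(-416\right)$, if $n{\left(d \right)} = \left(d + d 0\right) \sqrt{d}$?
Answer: $- \frac{269568}{433} + \frac{7488 i \sqrt{3}}{433} \approx -622.56 + 29.953 i$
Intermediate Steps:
$n{\left(d \right)} = d^{\frac{3}{2}}$ ($n{\left(d \right)} = \left(d + 0\right) \sqrt{d} = d \sqrt{d} = d^{\frac{3}{2}}$)
$\frac{-6 + 0}{-4 + n{\left(1 \frac{1}{-3} \right)}} \left(-416\right) = \frac{-6 + 0}{-4 + \left(1 \frac{1}{-3}\right)^{\frac{3}{2}}} \left(-416\right) = - \frac{6}{-4 + \left(1 \left(- \frac{1}{3}\right)\right)^{\frac{3}{2}}} \left(-416\right) = - \frac{6}{-4 + \left(- \frac{1}{3}\right)^{\frac{3}{2}}} \left(-416\right) = - \frac{6}{-4 - \frac{i \sqrt{3}}{9}} \left(-416\right) = \frac{2496}{-4 - \frac{i \sqrt{3}}{9}}$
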